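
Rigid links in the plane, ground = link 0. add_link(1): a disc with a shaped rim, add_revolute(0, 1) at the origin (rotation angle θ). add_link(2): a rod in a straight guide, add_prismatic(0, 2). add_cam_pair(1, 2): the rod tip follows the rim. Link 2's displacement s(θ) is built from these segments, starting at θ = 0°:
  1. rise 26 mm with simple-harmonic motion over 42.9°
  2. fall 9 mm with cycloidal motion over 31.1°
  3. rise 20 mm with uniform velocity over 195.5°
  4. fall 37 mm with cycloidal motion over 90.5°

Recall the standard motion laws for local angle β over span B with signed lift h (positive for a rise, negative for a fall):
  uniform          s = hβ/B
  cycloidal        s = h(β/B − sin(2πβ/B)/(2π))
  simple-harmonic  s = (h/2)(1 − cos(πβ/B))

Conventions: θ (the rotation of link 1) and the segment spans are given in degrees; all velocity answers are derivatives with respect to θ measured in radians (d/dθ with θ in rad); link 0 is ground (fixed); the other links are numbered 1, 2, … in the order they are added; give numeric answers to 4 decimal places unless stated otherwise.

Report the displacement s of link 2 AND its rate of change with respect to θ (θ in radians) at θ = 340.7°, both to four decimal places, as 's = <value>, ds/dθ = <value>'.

segment 1 (0° to 42.9°, simple-harmonic, h = 26) is passed completely: s = 0.0000 + (26) = 26.0000
segment 2 (42.9° to 74°, cycloidal, h = -9) is passed completely: s = 26.0000 + (-9) = 17.0000
segment 3 (74° to 269.5°, uniform, h = 20) is passed completely: s = 17.0000 + (20) = 37.0000
θ = 340.7° falls in segment 4 (269.5° to 360°, cycloidal, h = -37): β = 340.7 − 269.5 = 71.2°, B = 90.5°; Δs = -37·(0.7867 − sin(2π·0.7867)/(2π)) = -34.8419; s = 37.0000 − 34.8419 = 2.1581
velocity in seg [269.5°–360°] (cycloidal), θ in radians: β = 71.2° = 1.2427 rad, B = 90.5° = 1.5795 rad; ds/dθ = (h/B)(1 − cos(2πβ/B)) = ((-37)/1.5795)(1 − cos(2π·0.7867)) = -18.065167 mm/rad

s = 2.1581, ds/dθ = -18.0652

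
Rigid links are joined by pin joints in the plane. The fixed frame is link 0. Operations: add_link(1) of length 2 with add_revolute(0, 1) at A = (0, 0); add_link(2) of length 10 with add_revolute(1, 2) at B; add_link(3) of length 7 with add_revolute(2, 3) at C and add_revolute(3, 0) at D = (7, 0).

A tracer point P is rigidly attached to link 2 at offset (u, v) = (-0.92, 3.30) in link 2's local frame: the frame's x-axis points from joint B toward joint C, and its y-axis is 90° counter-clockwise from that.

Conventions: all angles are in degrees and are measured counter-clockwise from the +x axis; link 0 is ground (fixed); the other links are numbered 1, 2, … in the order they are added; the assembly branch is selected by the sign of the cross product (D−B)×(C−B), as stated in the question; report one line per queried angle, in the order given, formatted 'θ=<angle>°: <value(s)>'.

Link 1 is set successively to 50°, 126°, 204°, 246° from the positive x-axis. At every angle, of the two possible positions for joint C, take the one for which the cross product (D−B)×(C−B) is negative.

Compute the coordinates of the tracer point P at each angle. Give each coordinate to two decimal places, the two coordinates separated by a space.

A=(0,0), D=(7.00,0)
θ=50°: B = A + 2.00·(cos50°, sin50°) = (1.2856, 1.5321)
θ=50°: |BD| = 5.9162
θ=50°: circle(B,10.00) ∩ circle(D,7.00): a=7.2683, h=6.8682
θ=50°:   candidates: C₊=(10.0845,6.2838) cross=40.634; C₋=(6.5273,-6.9840) cross=-40.634
θ=50°:   branch - wants cross < 0 → take C=(6.5273,-6.9840) (cross=-40.634)
θ=50°: ex = (C−B)/|BC| = (0.5242,-0.8516); ey = (0.8516,0.5242)
θ=50°: P = B + -0.92·ex + 3.30·ey = (3.6137,4.0453)
θ=126°: B = A + 2.00·(cos126°, sin126°) = (-1.1756, 1.6180)
θ=126°: |BD| = 8.3341
θ=126°: circle(B,10.00) ∩ circle(D,7.00): a=7.2268, h=6.9119
θ=126°:   candidates: C₊=(7.2556,6.9953) cross=57.604; C₋=(4.5718,-6.5654) cross=-57.604
θ=126°:   branch - wants cross < 0 → take C=(4.5718,-6.5654) (cross=-57.604)
θ=126°: ex = (C−B)/|BC| = (0.5747,-0.8183); ey = (0.8183,0.5747)
θ=126°: P = B + -0.92·ex + 3.30·ey = (0.9962,4.2675)
θ=204°: B = A + 2.00·(cos204°, sin204°) = (-1.8271, -0.8135)
θ=204°: |BD| = 8.8645
θ=204°: circle(B,10.00) ∩ circle(D,7.00): a=7.3089, h=6.8250
θ=204°:   candidates: C₊=(4.8247,6.6534) cross=60.500; C₋=(6.0773,-6.9389) cross=-60.500
θ=204°:   branch - wants cross < 0 → take C=(6.0773,-6.9389) (cross=-60.500)
θ=204°: ex = (C−B)/|BC| = (0.7904,-0.6125); ey = (0.6125,0.7904)
θ=204°: P = B + -0.92·ex + 3.30·ey = (-0.5329,2.3585)
θ=246°: B = A + 2.00·(cos246°, sin246°) = (-0.8135, -1.8271)
θ=246°: |BD| = 8.0243
θ=246°: circle(B,10.00) ∩ circle(D,7.00): a=7.1900, h=6.9501
θ=246°:   candidates: C₊=(4.6051,6.5776) cross=55.769; C₋=(7.7702,-6.9575) cross=-55.769
θ=246°:   branch - wants cross < 0 → take C=(7.7702,-6.9575) (cross=-55.769)
θ=246°: ex = (C−B)/|BC| = (0.8584,-0.5130); ey = (0.5130,0.8584)
θ=246°: P = B + -0.92·ex + 3.30·ey = (0.0899,1.4775)

θ=50°: 3.61 4.05
θ=126°: 1.00 4.27
θ=204°: -0.53 2.36
θ=246°: 0.09 1.48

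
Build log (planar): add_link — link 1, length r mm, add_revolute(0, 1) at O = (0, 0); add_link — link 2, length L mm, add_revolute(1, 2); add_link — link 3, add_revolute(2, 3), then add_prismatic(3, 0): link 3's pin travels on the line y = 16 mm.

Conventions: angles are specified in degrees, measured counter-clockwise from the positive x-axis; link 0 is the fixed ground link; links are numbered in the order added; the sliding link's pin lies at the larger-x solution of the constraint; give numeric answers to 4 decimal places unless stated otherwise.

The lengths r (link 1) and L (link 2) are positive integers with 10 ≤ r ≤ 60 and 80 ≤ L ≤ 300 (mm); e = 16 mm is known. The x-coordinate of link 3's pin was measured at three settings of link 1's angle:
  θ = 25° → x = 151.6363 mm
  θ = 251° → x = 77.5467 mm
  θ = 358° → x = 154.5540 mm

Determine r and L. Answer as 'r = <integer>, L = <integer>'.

constraint per measurement: (x − r cos θ)² + (r sin θ − e)² = L²
subtracting the θ₁ and θ₂ equations cancels the r² and L² terms:
r = (x₁² − x₂²) / (2[(x₁cos θ₁ + e sin θ₁) − (x₂cos θ₂ + e sin θ₂)]) = 46.0000 → r = 46
L² = (x₁ − r cos θ₁)² + (r sin θ₁ − e)² = 12099.9907 → L = 110.0000 → L = 110
check at θ₃=358°: x = 154.5540 (printed 154.5540) ✓

r = 46, L = 110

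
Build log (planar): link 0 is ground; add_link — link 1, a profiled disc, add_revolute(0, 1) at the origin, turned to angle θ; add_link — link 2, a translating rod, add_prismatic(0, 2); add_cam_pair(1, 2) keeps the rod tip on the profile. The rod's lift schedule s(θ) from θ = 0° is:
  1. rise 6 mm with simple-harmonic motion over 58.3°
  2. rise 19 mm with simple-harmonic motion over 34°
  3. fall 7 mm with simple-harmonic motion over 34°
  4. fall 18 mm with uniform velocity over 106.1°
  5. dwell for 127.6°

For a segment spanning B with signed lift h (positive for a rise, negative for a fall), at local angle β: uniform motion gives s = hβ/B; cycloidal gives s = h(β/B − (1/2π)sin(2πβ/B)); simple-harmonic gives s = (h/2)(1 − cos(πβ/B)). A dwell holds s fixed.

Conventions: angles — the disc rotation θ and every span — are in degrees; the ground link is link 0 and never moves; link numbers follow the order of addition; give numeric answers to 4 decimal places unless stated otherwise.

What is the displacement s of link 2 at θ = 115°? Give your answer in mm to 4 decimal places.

seg 1 [0°–58.3°] simple-harmonic, h=6: full span → s += 6 → s = 6.0000
seg 2 [58.3°–92.3°] simple-harmonic, h=19: full span → s += 19 → s = 25.0000
seg 3 [92.3°–126.3°] simple-harmonic, h=-7: θ=115° here. β=22.7, B=34. -7/2·(1 − cos(π·0.6676)) = -5.2593 → s = 19.7407

19.7407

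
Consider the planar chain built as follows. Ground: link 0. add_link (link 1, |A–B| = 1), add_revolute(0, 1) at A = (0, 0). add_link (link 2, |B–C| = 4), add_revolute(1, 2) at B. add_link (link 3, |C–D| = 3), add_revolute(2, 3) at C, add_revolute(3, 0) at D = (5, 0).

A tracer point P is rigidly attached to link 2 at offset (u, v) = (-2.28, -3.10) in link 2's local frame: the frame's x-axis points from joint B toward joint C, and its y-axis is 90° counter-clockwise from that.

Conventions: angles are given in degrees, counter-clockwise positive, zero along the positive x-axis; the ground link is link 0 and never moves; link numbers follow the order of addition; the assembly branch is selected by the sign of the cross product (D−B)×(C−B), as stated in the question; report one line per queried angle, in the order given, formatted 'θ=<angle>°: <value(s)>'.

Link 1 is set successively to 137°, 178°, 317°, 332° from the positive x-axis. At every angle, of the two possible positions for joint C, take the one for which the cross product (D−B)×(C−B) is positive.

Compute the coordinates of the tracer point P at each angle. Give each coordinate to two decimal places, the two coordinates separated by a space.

A=(0,0), D=(5.00,0)
θ=137°: B = A + 1.00·(cos137°, sin137°) = (-0.7314, 0.6820)
θ=137°: |BD| = 5.7718
θ=137°: circle(B,4.00) ∩ circle(D,3.00): a=3.4923, h=1.9504
θ=137°:   candidates: C₊=(2.9669,2.2060) cross=11.257; C₋=(2.5060,-1.6673) cross=-11.257
θ=137°:   branch + wants cross > 0 → take C=(2.9669,2.2060) (cross=11.257)
θ=137°: ex = (C−B)/|BC| = (0.9246,0.3810); ey = (-0.3810,0.9246)
θ=137°: P = B + -2.28·ex + -3.10·ey = (-1.6582,-3.0529)
θ=178°: B = A + 1.00·(cos178°, sin178°) = (-0.9994, 0.0349)
θ=178°: |BD| = 5.9995
θ=178°: circle(B,4.00) ∩ circle(D,3.00): a=3.5831, h=1.7780
θ=178°:   candidates: C₊=(2.5940,1.7920) cross=10.667; C₋=(2.5733,-1.7639) cross=-10.667
θ=178°:   branch + wants cross > 0 → take C=(2.5940,1.7920) (cross=10.667)
θ=178°: ex = (C−B)/|BC| = (0.8984,0.4393); ey = (-0.4393,0.8984)
θ=178°: P = B + -2.28·ex + -3.10·ey = (-1.6859,-3.7515)
θ=317°: B = A + 1.00·(cos317°, sin317°) = (0.7314, -0.6820)
θ=317°: |BD| = 4.3228
θ=317°: circle(B,4.00) ∩ circle(D,3.00): a=2.9711, h=2.6782
θ=317°:   candidates: C₊=(3.2427,2.4314) cross=11.577; C₋=(4.0877,-2.8579) cross=-11.577
θ=317°:   branch + wants cross > 0 → take C=(3.2427,2.4314) (cross=11.577)
θ=317°: ex = (C−B)/|BC| = (0.6278,0.7784); ey = (-0.7784,0.6278)
θ=317°: P = B + -2.28·ex + -3.10·ey = (1.7128,-4.4029)
θ=332°: B = A + 1.00·(cos332°, sin332°) = (0.8829, -0.4695)
θ=332°: |BD| = 4.1437
θ=332°: circle(B,4.00) ∩ circle(D,3.00): a=2.9165, h=2.7375
θ=332°:   candidates: C₊=(3.4705,2.5808) cross=11.343; C₋=(4.0908,-2.8589) cross=-11.343
θ=332°:   branch + wants cross > 0 → take C=(3.4705,2.5808) (cross=11.343)
θ=332°: ex = (C−B)/|BC| = (0.6469,0.7626); ey = (-0.7626,0.6469)
θ=332°: P = B + -2.28·ex + -3.10·ey = (1.7720,-4.2135)

θ=137°: -1.66 -3.05
θ=178°: -1.69 -3.75
θ=317°: 1.71 -4.40
θ=332°: 1.77 -4.21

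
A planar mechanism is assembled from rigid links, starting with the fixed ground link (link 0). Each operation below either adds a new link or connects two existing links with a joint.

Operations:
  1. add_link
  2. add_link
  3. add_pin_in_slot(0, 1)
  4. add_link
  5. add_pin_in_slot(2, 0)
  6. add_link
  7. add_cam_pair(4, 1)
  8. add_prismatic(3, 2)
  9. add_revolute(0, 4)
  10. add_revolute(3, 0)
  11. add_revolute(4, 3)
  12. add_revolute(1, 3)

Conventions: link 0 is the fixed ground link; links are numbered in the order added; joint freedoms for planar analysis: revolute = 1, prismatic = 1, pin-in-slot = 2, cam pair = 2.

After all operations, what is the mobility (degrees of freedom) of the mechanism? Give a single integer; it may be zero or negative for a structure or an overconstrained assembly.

ground; <1,0,0>
#1 <2,0,0>
#2 <3,0,0>
PS:0↔1 J2 <3,0,1>
#3 <4,0,1>
PS:2↔0 J2 <4,0,2>
#4 <5,0,2>
C:4↔1 J2 <5,0,3>
P:3↔2 J1 <5,1,3>
R:0↔4 J1 <5,2,3>
R:3↔0 J1 <5,3,3>
R:4↔3 J1 <5,4,3>
R:1↔3 J1 <5,5,3>
3×4 − 2×5 − 1×3 = -1

M = -1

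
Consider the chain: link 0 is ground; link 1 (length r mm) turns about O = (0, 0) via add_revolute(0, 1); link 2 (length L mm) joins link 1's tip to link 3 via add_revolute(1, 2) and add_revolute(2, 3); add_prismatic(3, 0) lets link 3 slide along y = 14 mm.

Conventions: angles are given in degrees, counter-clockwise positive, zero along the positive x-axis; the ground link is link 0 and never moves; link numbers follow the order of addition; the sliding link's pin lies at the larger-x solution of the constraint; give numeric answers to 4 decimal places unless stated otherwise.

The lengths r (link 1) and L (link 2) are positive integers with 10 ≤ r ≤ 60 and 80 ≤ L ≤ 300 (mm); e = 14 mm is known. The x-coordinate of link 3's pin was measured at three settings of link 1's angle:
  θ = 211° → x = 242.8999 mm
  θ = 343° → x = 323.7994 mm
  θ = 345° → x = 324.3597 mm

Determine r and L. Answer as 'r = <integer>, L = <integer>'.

constraint per measurement: (x − r cos θ)² + (r sin θ − e)² = L²
subtracting the θ₁ and θ₂ equations cancels the r² and L² terms:
r = (x₁² − x₂²) / (2[(x₁cos θ₁ + e sin θ₁) − (x₂cos θ₂ + e sin θ₂)]) = 44.0000 → r = 44
L² = (x₁ − r cos θ₁)² + (r sin θ₁ − e)² = 80089.0033 → L = 283.0000 → L = 283
check at θ₃=345°: x = 324.3597 (printed 324.3597) ✓

r = 44, L = 283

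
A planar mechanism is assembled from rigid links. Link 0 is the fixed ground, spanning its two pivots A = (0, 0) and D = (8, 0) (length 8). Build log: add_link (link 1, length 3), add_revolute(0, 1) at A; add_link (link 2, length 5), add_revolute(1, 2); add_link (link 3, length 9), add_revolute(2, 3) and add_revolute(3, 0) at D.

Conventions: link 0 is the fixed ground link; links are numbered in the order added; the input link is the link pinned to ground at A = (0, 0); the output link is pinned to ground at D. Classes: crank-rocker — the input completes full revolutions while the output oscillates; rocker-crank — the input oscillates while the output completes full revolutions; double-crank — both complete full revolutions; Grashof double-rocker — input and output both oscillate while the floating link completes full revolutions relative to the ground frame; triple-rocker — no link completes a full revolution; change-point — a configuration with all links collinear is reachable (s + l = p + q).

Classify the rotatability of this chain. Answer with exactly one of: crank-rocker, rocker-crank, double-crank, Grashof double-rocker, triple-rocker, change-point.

lengths: ground=8, input=3, coupler=5, output=9
sorted: s=3 (shortest), l=9 (longest), p+q=13
s + l = 12 vs p + q = 13
s + l < p + q (Grashof) with shortest = input link → crank-rocker

crank-rocker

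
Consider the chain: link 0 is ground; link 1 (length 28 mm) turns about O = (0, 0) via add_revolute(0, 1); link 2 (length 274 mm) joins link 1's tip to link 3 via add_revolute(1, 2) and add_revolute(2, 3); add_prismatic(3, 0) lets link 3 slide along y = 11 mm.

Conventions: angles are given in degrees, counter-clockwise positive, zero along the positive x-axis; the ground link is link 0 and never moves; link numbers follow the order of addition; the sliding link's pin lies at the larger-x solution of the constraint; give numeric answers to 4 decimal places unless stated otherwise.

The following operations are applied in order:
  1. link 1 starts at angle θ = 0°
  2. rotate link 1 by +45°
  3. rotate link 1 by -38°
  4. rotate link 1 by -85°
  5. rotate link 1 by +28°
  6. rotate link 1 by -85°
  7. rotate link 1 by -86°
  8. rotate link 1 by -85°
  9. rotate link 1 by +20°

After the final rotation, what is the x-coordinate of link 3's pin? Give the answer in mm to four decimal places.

geometry: r = 28 mm, L = 274 mm, e = 11 mm; θ starts at 0°
rotate link 1 by +45°: θ ← 0° +45° = 45°
rotate link 1 by -38°: θ ← 45° -38° = 7°
rotate link 1 by -85°: θ ← 7° -85° = -78°
rotate link 1 by +28°: θ ← -78° +28° = -50°
rotate link 1 by -85°: θ ← -50° -85° = -135°
rotate link 1 by -86°: θ ← -135° -86° = -221°
rotate link 1 by -85°: θ ← -221° -85° = -306°
rotate link 1 by +20°: θ ← -306° +20° = -286°
crank pin P = (r cos θ, r sin θ) = (7.717846, 26.915327)
h = r sin θ − e = 26.915327 − 11 = 15.915327
x = r cos θ + √(L² − h²) = 7.717846 + 273.537387 = 281.255233

281.2552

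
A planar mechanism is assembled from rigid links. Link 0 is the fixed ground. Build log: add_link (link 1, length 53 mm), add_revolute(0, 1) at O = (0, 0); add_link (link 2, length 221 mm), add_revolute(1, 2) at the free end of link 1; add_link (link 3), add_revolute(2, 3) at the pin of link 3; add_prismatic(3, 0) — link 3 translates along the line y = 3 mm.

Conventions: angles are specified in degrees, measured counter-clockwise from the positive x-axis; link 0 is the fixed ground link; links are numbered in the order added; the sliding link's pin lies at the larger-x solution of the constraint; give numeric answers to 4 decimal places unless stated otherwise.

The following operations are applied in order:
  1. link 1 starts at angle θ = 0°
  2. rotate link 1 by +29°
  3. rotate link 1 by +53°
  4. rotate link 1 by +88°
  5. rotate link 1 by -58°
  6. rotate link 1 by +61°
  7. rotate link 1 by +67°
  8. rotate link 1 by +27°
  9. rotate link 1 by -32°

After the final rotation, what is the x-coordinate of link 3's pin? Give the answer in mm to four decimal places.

geometry: r = 53 mm, L = 221 mm, e = 3 mm; θ starts at 0°
rotate link 1 by +29°: θ ← 0° +29° = 29°
rotate link 1 by +53°: θ ← 29° +53° = 82°
rotate link 1 by +88°: θ ← 82° +88° = 170°
rotate link 1 by -58°: θ ← 170° -58° = 112°
rotate link 1 by +61°: θ ← 112° +61° = 173°
rotate link 1 by +67°: θ ← 173° +67° = 240°
rotate link 1 by +27°: θ ← 240° +27° = 267°
rotate link 1 by -32°: θ ← 267° -32° = 235°
crank pin P = (r cos θ, r sin θ) = (-30.399551, -43.415058)
h = r sin θ − e = -43.415058 − 3 = -46.415058
x = r cos θ + √(L² − h²) = -30.399551 + 216.070920 = 185.671369

185.6714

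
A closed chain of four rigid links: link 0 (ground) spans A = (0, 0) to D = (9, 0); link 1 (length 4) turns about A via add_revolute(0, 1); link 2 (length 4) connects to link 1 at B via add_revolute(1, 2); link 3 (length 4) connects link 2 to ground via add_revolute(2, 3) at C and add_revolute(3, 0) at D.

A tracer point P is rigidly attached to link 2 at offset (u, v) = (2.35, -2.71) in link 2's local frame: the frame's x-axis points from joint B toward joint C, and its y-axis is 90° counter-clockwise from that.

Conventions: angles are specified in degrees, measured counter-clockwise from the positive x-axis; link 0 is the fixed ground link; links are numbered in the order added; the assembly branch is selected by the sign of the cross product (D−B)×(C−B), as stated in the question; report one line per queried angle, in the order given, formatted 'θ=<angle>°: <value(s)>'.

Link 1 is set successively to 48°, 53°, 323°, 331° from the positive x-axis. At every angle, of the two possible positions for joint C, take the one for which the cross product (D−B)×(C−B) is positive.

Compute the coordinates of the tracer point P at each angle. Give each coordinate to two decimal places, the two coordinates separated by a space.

A=(0,0), D=(9.00,0)
θ=48°: B = A + 4.00·(cos48°, sin48°) = (2.6765, 2.9726)
θ=48°: |BD| = 6.9873
θ=48°: circle(B,4.00) ∩ circle(D,4.00): a=3.4937, h=1.9479
θ=48°:   candidates: C₊=(6.6670,3.2491) cross=13.611; C₋=(5.0096,-0.2766) cross=-13.611
θ=48°:   branch + wants cross > 0 → take C=(6.6670,3.2491) (cross=13.611)
θ=48°: ex = (C−B)/|BC| = (0.9976,0.0691); ey = (-0.0691,0.9976)
θ=48°: P = B + 2.35·ex + -2.71·ey = (5.2083,0.4315)
θ=53°: B = A + 4.00·(cos53°, sin53°) = (2.4073, 3.1945)
θ=53°: |BD| = 7.3259
θ=53°: circle(B,4.00) ∩ circle(D,4.00): a=3.6630, h=1.6071
θ=53°:   candidates: C₊=(6.4044,3.0435) cross=11.773; C₋=(5.0029,0.1510) cross=-11.773
θ=53°:   branch + wants cross > 0 → take C=(6.4044,3.0435) (cross=11.773)
θ=53°: ex = (C−B)/|BC| = (0.9993,-0.0378); ey = (0.0378,0.9993)
θ=53°: P = B + 2.35·ex + -2.71·ey = (4.6533,0.3977)
θ=323°: B = A + 4.00·(cos323°, sin323°) = (3.1945, -2.4073)
θ=323°: |BD| = 6.2848
θ=323°: circle(B,4.00) ∩ circle(D,4.00): a=3.1424, h=2.4750
θ=323°:   candidates: C₊=(5.1493,1.0826) cross=15.555; C₋=(7.0453,-3.4898) cross=-15.555
θ=323°:   branch + wants cross > 0 → take C=(5.1493,1.0826) (cross=15.555)
θ=323°: ex = (C−B)/|BC| = (0.4887,0.8725); ey = (-0.8725,0.4887)
θ=323°: P = B + 2.35·ex + -2.71·ey = (6.7073,-1.6813)
θ=331°: B = A + 4.00·(cos331°, sin331°) = (3.4985, -1.9392)
θ=331°: |BD| = 5.8333
θ=331°: circle(B,4.00) ∩ circle(D,4.00): a=2.9166, h=2.7374
θ=331°:   candidates: C₊=(5.3392,1.6121) cross=15.968; C₋=(7.1593,-3.5513) cross=-15.968
θ=331°:   branch + wants cross > 0 → take C=(5.3392,1.6121) (cross=15.968)
θ=331°: ex = (C−B)/|BC| = (0.4602,0.8878); ey = (-0.8878,0.4602)
θ=331°: P = B + 2.35·ex + -2.71·ey = (6.9859,-1.1000)

θ=48°: 5.21 0.43
θ=53°: 4.65 0.40
θ=323°: 6.71 -1.68
θ=331°: 6.99 -1.10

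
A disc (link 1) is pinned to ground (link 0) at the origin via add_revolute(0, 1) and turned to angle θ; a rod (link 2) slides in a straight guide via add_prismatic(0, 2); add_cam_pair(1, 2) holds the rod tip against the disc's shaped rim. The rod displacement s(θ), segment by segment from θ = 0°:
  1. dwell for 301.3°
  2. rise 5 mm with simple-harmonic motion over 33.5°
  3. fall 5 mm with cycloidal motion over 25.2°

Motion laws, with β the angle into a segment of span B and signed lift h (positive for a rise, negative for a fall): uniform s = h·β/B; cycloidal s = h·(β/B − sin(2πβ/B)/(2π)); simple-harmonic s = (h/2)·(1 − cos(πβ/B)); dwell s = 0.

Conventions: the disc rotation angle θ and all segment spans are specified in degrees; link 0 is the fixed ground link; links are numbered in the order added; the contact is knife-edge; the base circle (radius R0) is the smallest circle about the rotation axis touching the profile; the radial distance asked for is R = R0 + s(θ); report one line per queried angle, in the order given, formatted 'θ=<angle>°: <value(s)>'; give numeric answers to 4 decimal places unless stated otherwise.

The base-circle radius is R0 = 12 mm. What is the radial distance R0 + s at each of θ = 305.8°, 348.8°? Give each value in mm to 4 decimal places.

segment 1 (0° to 301.3°, dwell): s unchanged at 0.0000
θ = 305.8° falls in segment 2 (301.3° to 334.8°, simple-harmonic, h = 5): β = 305.8 − 301.3 = 4.5°, B = 33.5°; Δs = 5/2·(1 − cos(π·0.1343)) = 0.2193; s = 0.0000 + 0.2193 = 0.2193
segment 2 (301.3° to 334.8°, simple-harmonic, h = 5) is passed completely: s = 0.0000 + (5) = 5.0000
θ = 348.8° falls in segment 3 (334.8° to 360°, cycloidal, h = -5): β = 348.8 − 334.8 = 14°, B = 25.2°; Δs = -5·(0.5556 − sin(2π·0.5556)/(2π)) = -3.0499; s = 5.0000 − 3.0499 = 1.9501
θ=305.8°: R = R0 + s = 12 + 0.2193 = 12.2193
θ=348.8°: R = R0 + s = 12 + 1.9501 = 13.9501

θ=305.8°: 12.2193
θ=348.8°: 13.9501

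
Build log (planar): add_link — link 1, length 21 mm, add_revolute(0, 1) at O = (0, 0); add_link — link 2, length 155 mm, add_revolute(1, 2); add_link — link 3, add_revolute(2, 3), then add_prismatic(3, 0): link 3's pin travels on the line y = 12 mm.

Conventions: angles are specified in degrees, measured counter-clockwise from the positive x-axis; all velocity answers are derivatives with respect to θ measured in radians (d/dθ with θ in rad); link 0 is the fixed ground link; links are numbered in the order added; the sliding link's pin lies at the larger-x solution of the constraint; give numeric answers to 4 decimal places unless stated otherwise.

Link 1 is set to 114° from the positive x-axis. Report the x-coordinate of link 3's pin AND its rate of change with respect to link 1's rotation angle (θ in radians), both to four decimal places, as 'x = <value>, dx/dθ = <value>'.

geometry: r = 21 mm, L = 155 mm, e = 12 mm
crank pin P = (r cos θ, r sin θ) = (-8.541470, 19.184455)
h = r sin θ − e = 19.184455 − 12 = 7.184455
x = r cos θ + √(L² − h²) = -8.541470 + 154.833406 = 146.291936
dx/dθ = −r sin θ − h·r cos θ/√(L² − h²) (θ in radians; h = 7.184455) = -18.788120

x = 146.2919, dx/dθ = -18.7881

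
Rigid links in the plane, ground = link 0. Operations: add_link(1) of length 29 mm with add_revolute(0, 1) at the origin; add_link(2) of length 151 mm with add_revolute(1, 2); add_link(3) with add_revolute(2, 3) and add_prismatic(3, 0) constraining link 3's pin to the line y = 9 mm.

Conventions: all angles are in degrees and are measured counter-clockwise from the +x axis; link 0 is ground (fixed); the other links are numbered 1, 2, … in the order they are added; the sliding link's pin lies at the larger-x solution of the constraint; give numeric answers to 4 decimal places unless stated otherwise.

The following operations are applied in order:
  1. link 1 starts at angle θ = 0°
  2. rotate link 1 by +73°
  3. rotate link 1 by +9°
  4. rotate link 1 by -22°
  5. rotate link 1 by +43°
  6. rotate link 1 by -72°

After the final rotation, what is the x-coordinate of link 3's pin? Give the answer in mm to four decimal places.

geometry: r = 29 mm, L = 151 mm, e = 9 mm; θ starts at 0°
rotate link 1 by +73°: θ ← 0° +73° = 73°
rotate link 1 by +9°: θ ← 73° +9° = 82°
rotate link 1 by -22°: θ ← 82° -22° = 60°
rotate link 1 by +43°: θ ← 60° +43° = 103°
rotate link 1 by -72°: θ ← 103° -72° = 31°
crank pin P = (r cos θ, r sin θ) = (24.857852, 14.936104)
h = r sin θ − e = 14.936104 − 9 = 5.936104
x = r cos θ + √(L² − h²) = 24.857852 + 150.883275 = 175.741127

175.7411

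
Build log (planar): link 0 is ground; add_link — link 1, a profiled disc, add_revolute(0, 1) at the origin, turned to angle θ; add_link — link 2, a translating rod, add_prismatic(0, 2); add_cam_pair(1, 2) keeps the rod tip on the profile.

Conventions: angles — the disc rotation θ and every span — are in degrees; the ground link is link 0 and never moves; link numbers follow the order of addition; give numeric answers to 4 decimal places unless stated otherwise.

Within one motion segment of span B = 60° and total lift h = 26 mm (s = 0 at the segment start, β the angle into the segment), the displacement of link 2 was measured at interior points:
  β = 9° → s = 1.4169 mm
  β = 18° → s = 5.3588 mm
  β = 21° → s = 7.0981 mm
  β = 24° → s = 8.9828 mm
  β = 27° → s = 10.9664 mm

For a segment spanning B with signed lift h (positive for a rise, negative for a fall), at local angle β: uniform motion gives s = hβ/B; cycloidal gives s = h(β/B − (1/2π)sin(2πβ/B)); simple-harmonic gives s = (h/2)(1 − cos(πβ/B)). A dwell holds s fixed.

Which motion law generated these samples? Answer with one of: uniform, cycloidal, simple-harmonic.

candidates at β/B = r: uniform s = h·r (linear in β); cycloidal s = h·(r − sin(2πr)/(2π)); simple-harmonic s = (h/2)(1 − cos(πr))
β=9°: printed 1.4169 | uniform 3.9000, cycloidal 0.5523, simple-harmonic 1.4169
β=18°: printed 5.3588 | uniform 7.8000, cycloidal 3.8645, simple-harmonic 5.3588
β=21°: printed 7.0981 | uniform 9.1000, cycloidal 5.7523, simple-harmonic 7.0981
β=24°: printed 8.9828 | uniform 10.4000, cycloidal 7.9677, simple-harmonic 8.9828
β=27°: printed 10.9664 | uniform 11.7000, cycloidal 10.4213, simple-harmonic 10.9664
only one law matches every sample → simple-harmonic

simple-harmonic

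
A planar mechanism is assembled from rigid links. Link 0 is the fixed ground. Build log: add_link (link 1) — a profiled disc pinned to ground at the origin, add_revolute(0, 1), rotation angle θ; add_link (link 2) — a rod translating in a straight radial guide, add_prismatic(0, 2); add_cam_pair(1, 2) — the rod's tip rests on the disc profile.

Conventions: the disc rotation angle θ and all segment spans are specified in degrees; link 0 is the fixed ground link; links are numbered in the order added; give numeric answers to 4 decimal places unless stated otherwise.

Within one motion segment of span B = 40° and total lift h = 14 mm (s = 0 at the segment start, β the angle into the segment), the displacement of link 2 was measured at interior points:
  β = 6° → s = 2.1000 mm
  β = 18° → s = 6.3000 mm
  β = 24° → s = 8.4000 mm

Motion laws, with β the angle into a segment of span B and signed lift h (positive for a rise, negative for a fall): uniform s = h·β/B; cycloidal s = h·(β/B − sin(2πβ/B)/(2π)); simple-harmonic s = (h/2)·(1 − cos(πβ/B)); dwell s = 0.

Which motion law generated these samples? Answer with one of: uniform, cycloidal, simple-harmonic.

candidates at β/B = r: uniform s = h·r (linear in β); cycloidal s = h·(r − sin(2πr)/(2π)); simple-harmonic s = (h/2)(1 − cos(πr))
β=6°: printed 2.1000 | uniform 2.1000, cycloidal 0.2974, simple-harmonic 0.7630
β=18°: printed 6.3000 | uniform 6.3000, cycloidal 5.6115, simple-harmonic 5.9050
β=24°: printed 8.4000 | uniform 8.4000, cycloidal 9.7097, simple-harmonic 9.1631
only one law matches every sample → uniform

uniform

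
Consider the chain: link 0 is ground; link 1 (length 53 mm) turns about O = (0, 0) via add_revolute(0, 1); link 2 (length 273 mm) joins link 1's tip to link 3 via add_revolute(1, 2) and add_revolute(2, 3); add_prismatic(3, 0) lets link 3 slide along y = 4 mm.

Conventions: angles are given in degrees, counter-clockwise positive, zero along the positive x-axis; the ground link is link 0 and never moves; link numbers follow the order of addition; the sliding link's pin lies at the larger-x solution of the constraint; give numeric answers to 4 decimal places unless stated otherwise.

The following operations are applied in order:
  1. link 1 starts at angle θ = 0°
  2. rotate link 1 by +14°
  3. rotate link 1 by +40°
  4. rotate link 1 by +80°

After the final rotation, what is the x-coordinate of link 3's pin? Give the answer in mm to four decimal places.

geometry: r = 53 mm, L = 273 mm, e = 4 mm; θ starts at 0°
rotate link 1 by +14°: θ ← 0° +14° = 14°
rotate link 1 by +40°: θ ← 14° +40° = 54°
rotate link 1 by +80°: θ ← 54° +80° = 134°
crank pin P = (r cos θ, r sin θ) = (-36.816894, 38.125009)
h = r sin θ − e = 38.125009 − 4 = 34.125009
x = r cos θ + √(L² − h²) = -36.816894 + 270.858789 = 234.041896

234.0419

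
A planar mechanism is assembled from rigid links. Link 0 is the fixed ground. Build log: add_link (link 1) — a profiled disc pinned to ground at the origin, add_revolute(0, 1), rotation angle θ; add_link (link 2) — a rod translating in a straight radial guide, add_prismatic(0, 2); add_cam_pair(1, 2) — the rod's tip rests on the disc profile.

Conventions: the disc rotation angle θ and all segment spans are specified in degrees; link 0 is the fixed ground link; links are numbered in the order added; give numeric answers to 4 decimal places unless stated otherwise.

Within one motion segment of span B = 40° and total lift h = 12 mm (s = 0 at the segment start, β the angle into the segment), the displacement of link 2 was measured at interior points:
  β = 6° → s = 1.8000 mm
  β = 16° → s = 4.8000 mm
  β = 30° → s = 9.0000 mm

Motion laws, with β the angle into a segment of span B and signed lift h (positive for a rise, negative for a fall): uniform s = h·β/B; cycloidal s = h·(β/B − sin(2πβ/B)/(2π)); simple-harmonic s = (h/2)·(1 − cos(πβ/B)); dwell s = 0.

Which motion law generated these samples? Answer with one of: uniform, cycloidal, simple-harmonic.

candidates at β/B = r: uniform s = h·r (linear in β); cycloidal s = h·(r − sin(2πr)/(2π)); simple-harmonic s = (h/2)(1 − cos(πr))
β=6°: printed 1.8000 | uniform 1.8000, cycloidal 0.2549, simple-harmonic 0.6540
β=16°: printed 4.8000 | uniform 4.8000, cycloidal 3.6774, simple-harmonic 4.1459
β=30°: printed 9.0000 | uniform 9.0000, cycloidal 10.9099, simple-harmonic 10.2426
only one law matches every sample → uniform

uniform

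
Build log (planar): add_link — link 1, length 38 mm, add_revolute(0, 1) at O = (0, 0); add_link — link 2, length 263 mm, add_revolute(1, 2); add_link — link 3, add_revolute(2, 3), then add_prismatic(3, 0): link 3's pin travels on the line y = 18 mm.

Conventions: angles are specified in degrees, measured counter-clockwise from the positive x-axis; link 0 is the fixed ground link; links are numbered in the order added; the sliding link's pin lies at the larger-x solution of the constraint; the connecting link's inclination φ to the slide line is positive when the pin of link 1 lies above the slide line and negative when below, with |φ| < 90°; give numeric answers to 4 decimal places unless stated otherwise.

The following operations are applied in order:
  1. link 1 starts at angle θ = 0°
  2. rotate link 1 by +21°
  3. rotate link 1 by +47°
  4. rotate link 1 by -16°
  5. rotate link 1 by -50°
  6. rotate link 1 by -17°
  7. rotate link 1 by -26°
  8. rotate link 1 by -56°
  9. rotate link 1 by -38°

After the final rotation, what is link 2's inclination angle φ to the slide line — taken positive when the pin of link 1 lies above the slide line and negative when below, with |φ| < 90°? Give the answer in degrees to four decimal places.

geometry: r = 38 mm, L = 263 mm, e = 18 mm; θ starts at 0°
rotate link 1 by +21°: θ ← 0° +21° = 21°
rotate link 1 by +47°: θ ← 21° +47° = 68°
rotate link 1 by -16°: θ ← 68° -16° = 52°
rotate link 1 by -50°: θ ← 52° -50° = 2°
rotate link 1 by -17°: θ ← 2° -17° = -15°
rotate link 1 by -26°: θ ← -15° -26° = -41°
rotate link 1 by -56°: θ ← -41° -56° = -97°
rotate link 1 by -38°: θ ← -97° -38° = -135°
h = r sin θ − e = -26.870058 − 18 = -44.870058
sin φ = h / L = -44.870058 / 263 = -0.17060858
φ = arcsin(-0.17060858) = -9.823205°

-9.8232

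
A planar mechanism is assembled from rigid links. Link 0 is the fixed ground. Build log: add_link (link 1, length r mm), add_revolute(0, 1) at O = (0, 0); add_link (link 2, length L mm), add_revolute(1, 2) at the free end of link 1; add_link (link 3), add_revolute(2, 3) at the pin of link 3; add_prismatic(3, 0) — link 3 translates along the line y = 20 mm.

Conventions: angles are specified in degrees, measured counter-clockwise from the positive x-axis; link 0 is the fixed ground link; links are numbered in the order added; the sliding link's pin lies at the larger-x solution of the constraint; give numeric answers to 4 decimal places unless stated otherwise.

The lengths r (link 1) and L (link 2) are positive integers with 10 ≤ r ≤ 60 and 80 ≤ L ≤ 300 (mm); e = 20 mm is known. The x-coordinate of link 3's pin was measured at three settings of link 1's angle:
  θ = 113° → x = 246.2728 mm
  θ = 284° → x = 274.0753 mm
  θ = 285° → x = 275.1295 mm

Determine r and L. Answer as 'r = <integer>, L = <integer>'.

constraint per measurement: (x − r cos θ)² + (r sin θ − e)² = L²
subtracting the θ₁ and θ₂ equations cancels the r² and L² terms:
r = (x₁² − x₂²) / (2[(x₁cos θ₁ + e sin θ₁) − (x₂cos θ₂ + e sin θ₂)]) = 58.0000 → r = 58
L² = (x₁ − r cos θ₁)² + (r sin θ₁ − e)² = 73440.9889 → L = 271.0000 → L = 271
check at θ₃=285°: x = 275.1295 (printed 275.1295) ✓

r = 58, L = 271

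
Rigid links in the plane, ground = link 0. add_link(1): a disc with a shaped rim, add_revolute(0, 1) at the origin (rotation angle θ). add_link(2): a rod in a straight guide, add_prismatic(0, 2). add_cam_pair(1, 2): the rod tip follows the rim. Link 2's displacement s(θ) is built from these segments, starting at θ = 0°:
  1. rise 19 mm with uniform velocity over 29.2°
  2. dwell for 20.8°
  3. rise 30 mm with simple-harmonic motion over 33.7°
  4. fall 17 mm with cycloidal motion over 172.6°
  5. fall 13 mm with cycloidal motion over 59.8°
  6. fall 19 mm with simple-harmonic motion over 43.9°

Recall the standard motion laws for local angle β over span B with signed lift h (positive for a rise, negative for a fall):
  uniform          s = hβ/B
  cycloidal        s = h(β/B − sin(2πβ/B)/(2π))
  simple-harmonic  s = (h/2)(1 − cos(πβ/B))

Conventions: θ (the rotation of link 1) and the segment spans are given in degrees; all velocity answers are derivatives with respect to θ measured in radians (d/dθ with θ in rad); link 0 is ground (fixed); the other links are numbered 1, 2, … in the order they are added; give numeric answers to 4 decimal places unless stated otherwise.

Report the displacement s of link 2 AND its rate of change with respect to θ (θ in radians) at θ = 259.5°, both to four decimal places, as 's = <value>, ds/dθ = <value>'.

segment 1 (0° to 29.2°, uniform, h = 19) is passed completely: s = 0.0000 + (19) = 19.0000
segment 2 (29.2° to 50°, dwell): s unchanged at 19.0000
segment 3 (50° to 83.7°, simple-harmonic, h = 30) is passed completely: s = 19.0000 + (30) = 49.0000
segment 4 (83.7° to 256.3°, cycloidal, h = -17) is passed completely: s = 49.0000 + (-17) = 32.0000
θ = 259.5° falls in segment 5 (256.3° to 316.1°, cycloidal, h = -13): β = 259.5 − 256.3 = 3.2°, B = 59.8°; Δs = -13·(0.0535 − sin(2π·0.0535)/(2π)) = -0.0130; s = 32.0000 − 0.0130 = 31.9870
velocity in seg [256.3°–316.1°] (cycloidal), θ in radians: β = 3.2° = 0.0559 rad, B = 59.8° = 1.0437 rad; ds/dθ = (h/B)(1 − cos(2πβ/B)) = ((-13)/1.0437)(1 − cos(2π·0.0535)) = -0.697424 mm/rad

s = 31.9870, ds/dθ = -0.6974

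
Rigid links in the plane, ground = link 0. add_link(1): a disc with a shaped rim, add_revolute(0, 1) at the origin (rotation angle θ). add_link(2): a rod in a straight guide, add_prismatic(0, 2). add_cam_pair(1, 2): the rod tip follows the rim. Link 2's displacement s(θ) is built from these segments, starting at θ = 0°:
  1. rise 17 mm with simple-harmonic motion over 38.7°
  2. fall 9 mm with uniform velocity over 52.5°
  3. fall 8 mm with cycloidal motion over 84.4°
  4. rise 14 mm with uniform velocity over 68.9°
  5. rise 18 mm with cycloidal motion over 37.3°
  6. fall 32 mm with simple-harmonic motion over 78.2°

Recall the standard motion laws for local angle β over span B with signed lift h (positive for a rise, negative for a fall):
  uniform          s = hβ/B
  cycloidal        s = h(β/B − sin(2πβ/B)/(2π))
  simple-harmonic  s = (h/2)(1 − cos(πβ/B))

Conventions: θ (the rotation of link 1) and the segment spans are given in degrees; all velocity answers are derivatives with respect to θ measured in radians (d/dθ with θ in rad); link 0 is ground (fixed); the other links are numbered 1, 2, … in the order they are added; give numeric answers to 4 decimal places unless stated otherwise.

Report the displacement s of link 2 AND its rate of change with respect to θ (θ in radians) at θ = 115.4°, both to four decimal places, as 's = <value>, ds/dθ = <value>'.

segment 1 (0° to 38.7°, simple-harmonic, h = 17) is passed completely: s = 0.0000 + (17) = 17.0000
segment 2 (38.7° to 91.2°, uniform, h = -9) is passed completely: s = 17.0000 + (-9) = 8.0000
θ = 115.4° falls in segment 3 (91.2° to 175.6°, cycloidal, h = -8): β = 115.4 − 91.2 = 24.2°, B = 84.4°; Δs = -8·(0.2867 − sin(2π·0.2867)/(2π)) = -1.0544; s = 8.0000 − 1.0544 = 6.9456
velocity in seg [91.2°–175.6°] (cycloidal), θ in radians: β = 24.2° = 0.4224 rad, B = 84.4° = 1.4731 rad; ds/dθ = (h/B)(1 − cos(2πβ/B)) = ((-8)/1.4731)(1 − cos(2π·0.2867)) = -6.673125 mm/rad

s = 6.9456, ds/dθ = -6.6731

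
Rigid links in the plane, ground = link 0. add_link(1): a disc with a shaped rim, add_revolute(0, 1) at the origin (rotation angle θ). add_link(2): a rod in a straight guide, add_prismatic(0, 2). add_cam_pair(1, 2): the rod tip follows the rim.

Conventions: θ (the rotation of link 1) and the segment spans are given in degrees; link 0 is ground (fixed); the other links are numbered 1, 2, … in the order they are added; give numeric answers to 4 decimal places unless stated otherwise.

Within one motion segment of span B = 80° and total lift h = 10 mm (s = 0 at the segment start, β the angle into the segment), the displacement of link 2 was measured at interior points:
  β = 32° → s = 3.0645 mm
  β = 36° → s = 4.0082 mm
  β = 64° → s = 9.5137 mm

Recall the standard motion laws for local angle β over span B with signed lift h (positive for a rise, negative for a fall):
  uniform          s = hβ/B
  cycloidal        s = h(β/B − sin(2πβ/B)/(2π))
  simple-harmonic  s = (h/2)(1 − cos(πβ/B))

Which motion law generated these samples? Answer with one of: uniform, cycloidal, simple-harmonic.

candidates at β/B = r: uniform s = h·r (linear in β); cycloidal s = h·(r − sin(2πr)/(2π)); simple-harmonic s = (h/2)(1 − cos(πr))
β=32°: printed 3.0645 | uniform 4.0000, cycloidal 3.0645, simple-harmonic 3.4549
β=36°: printed 4.0082 | uniform 4.5000, cycloidal 4.0082, simple-harmonic 4.2178
β=64°: printed 9.5137 | uniform 8.0000, cycloidal 9.5137, simple-harmonic 9.0451
only one law matches every sample → cycloidal

cycloidal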